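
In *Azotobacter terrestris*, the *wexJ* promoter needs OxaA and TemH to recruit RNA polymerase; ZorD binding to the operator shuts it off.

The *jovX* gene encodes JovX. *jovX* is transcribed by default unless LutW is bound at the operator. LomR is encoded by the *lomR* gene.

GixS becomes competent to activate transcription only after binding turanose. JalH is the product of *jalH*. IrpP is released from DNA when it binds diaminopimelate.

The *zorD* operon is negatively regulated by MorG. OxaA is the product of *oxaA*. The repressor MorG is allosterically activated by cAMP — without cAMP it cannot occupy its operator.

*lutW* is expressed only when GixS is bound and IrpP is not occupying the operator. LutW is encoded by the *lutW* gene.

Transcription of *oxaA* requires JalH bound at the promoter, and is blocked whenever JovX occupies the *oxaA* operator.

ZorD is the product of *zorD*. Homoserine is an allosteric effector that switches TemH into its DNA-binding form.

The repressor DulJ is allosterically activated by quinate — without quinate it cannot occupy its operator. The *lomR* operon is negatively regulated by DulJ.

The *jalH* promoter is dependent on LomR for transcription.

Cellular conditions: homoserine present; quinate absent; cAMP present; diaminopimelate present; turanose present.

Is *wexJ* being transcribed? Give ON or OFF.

ON

cAMP is present, so MorG is active.
With repressor MorG bound, *zorD* is not transcribed.
So ZorD is not produced.
Quinate is absent, so DulJ is inactive.
With no repressor bound, *lomR* is transcribed.
So LomR is produced and active.
No repressor is bound and LomR is active, so *jalH* is transcribed.
So JalH is produced and active.
Turanose is present, so GixS is active.
Diaminopimelate is present, so IrpP is inactive.
No repressor is bound and GixS is active, so *lutW* is transcribed.
So LutW is produced and active.
With repressor LutW bound, *jovX* is not transcribed.
So JovX is not produced.
No repressor is bound and JalH is active, so *oxaA* is transcribed.
So OxaA is produced and active.
Homoserine is present, so TemH is active.
No repressor is bound and OxaA and TemH are active, so *wexJ* is transcribed.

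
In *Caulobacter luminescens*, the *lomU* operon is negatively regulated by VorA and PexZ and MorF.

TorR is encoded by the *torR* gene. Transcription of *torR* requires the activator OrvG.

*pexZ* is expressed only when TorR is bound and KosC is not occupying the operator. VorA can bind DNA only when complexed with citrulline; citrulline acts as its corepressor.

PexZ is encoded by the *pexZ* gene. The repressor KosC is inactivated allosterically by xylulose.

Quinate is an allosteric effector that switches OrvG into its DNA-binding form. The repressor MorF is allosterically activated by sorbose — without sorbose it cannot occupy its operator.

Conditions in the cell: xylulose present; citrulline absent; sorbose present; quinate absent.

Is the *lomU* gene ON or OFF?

Citrulline is absent, so VorA is inactive.
Quinate is absent, so OrvG is inactive.
Required activator OrvG is absent, so *torR* is not transcribed.
So TorR is not produced.
Xylulose is present, so KosC is inactive.
Required activator TorR is absent, so *pexZ* is not transcribed.
So PexZ is not produced.
Sorbose is present, so MorF is active.
With repressor MorF bound, *lomU* is not transcribed.

OFF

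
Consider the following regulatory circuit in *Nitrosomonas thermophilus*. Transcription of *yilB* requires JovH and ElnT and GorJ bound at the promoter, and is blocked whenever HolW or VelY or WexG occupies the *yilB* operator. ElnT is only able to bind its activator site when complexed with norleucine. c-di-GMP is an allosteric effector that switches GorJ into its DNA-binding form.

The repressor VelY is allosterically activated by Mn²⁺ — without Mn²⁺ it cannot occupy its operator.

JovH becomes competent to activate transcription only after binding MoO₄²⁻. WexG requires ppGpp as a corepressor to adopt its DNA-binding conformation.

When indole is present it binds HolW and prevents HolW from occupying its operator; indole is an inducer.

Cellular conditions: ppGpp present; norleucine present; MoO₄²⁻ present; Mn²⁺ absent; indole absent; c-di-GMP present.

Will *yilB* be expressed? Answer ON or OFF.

Indole is absent, so HolW is active.
MoO₄²⁻ is present, so JovH is active.
Mn²⁺ is absent, so VelY is inactive.
ppGpp is present, so WexG is active.
Norleucine is present, so ElnT is active.
c-di-GMP is present, so GorJ is active.
With repressor HolW bound, *yilB* is not transcribed.

OFF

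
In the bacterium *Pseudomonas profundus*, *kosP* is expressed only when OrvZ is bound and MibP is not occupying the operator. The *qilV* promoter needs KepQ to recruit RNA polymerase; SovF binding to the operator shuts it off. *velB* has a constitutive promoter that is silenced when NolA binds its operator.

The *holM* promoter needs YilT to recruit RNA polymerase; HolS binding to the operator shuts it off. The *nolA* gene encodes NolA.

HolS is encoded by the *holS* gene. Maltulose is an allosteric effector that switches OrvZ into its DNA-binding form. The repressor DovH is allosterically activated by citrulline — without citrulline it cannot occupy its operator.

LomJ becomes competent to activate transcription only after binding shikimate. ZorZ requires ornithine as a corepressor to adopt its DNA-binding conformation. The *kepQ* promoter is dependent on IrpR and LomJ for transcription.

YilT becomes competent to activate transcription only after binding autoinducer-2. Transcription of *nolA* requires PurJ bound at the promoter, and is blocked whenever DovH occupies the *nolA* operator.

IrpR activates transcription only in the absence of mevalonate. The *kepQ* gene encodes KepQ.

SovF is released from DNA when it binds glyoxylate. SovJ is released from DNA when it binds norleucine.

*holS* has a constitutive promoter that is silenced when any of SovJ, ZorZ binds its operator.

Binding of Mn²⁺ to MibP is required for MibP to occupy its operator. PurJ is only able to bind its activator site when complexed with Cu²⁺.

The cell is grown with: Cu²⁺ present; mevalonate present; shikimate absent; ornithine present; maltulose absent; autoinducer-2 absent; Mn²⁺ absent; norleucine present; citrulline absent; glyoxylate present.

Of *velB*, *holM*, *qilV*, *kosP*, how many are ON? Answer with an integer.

Cu²⁺ is present, so PurJ is active.
Citrulline is absent, so DovH is inactive.
No repressor is bound and PurJ is active, so *nolA* is transcribed.
So NolA is produced and active.
With repressor NolA bound, *velB* is not transcribed.
→ *velB* is OFF.
Autoinducer-2 is absent, so YilT is inactive.
Norleucine is present, so SovJ is inactive.
Ornithine is present, so ZorZ is active.
With repressor ZorZ bound, *holS* is not transcribed.
So HolS is not produced.
Required activator YilT is absent, so *holM* is not transcribed.
→ *holM* is OFF.
Glyoxylate is present, so SovF is inactive.
Mevalonate is present, so IrpR is inactive.
Shikimate is absent, so LomJ is inactive.
Required activator IrpR is absent, so *kepQ* is not transcribed.
So KepQ is not produced.
Required activator KepQ is absent, so *qilV* is not transcribed.
→ *qilV* is OFF.
Maltulose is absent, so OrvZ is inactive.
Mn²⁺ is absent, so MibP is inactive.
Required activator OrvZ is absent, so *kosP* is not transcribed.
→ *kosP* is OFF.
0 of the 4 genes are transcribed.

0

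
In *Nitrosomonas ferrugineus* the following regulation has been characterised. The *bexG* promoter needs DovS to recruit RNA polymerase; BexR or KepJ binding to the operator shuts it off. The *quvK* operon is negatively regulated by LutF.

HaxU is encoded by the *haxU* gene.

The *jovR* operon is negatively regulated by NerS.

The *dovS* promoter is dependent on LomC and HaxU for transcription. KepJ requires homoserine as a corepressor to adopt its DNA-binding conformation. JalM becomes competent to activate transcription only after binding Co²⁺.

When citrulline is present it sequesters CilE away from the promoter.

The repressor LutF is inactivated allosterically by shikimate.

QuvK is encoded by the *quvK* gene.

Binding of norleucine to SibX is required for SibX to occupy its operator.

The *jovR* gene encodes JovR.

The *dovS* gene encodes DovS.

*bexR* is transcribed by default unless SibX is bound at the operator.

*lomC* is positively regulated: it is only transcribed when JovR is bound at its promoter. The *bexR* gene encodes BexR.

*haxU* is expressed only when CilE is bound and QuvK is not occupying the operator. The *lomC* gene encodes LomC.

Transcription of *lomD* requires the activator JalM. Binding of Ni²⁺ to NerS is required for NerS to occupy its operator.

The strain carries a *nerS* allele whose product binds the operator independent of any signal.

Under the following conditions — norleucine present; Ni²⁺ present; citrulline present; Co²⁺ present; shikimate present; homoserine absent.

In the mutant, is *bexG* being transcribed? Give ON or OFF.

Norleucine is present, so SibX is active.
With repressor SibX bound, *bexR* is not transcribed.
So BexR is not produced.
Homoserine is absent, so KepJ is inactive.
NerS is constitutively active in this strain.
With repressor NerS bound, *jovR* is not transcribed.
So JovR is not produced.
Required activator JovR is absent, so *lomC* is not transcribed.
So LomC is not produced.
Citrulline is present, so CilE is inactive.
Shikimate is present, so LutF is inactive.
With no repressor bound, *quvK* is transcribed.
So QuvK is produced and active.
With repressor QuvK bound, *haxU* is not transcribed.
So HaxU is not produced.
Required activator LomC is absent, so *dovS* is not transcribed.
So DovS is not produced.
Required activator DovS is absent, so *bexG* is not transcribed.

OFF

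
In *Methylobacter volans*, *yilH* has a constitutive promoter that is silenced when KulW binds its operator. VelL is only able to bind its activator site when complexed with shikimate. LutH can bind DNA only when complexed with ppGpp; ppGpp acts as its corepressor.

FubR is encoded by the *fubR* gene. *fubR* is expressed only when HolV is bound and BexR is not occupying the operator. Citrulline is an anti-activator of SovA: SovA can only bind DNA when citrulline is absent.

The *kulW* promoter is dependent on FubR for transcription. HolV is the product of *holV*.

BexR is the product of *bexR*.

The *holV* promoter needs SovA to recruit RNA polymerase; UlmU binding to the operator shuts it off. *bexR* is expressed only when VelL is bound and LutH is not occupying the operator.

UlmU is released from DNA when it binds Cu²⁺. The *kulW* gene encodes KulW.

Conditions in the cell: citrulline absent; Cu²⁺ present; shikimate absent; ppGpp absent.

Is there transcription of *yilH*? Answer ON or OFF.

ppGpp is absent, so LutH is inactive.
Shikimate is absent, so VelL is inactive.
Required activator VelL is absent, so *bexR* is not transcribed.
So BexR is not produced.
Citrulline is absent, so SovA is active.
Cu²⁺ is present, so UlmU is inactive.
No repressor is bound and SovA is active, so *holV* is transcribed.
So HolV is produced and active.
No repressor is bound and HolV is active, so *fubR* is transcribed.
So FubR is produced and active.
No repressor is bound and FubR is active, so *kulW* is transcribed.
So KulW is produced and active.
With repressor KulW bound, *yilH* is not transcribed.

OFF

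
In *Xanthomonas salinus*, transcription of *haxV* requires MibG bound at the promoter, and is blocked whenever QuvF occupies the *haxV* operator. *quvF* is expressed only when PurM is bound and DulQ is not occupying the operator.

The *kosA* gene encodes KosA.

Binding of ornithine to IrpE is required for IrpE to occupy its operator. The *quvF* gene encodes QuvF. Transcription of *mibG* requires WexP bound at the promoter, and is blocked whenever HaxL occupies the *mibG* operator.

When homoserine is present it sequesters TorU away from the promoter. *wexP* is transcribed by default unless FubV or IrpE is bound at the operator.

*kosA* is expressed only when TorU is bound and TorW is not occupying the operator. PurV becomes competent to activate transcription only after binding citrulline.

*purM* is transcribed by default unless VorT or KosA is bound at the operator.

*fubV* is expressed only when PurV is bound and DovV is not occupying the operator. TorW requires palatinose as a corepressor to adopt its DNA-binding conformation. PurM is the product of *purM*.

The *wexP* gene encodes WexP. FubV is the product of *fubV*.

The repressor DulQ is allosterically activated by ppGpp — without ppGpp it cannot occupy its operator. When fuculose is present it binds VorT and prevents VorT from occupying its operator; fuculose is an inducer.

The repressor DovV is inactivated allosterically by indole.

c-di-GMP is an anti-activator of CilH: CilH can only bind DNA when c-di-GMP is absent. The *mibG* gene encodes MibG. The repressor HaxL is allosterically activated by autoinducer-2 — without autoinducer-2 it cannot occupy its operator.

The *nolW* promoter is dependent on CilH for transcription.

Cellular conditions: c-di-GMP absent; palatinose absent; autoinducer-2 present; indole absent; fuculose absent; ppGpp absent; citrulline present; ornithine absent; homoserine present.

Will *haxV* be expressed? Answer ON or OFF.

ppGpp is absent, so DulQ is inactive.
Fuculose is absent, so VorT is active.
Palatinose is absent, so TorW is inactive.
Homoserine is present, so TorU is inactive.
Required activator TorU is absent, so *kosA* is not transcribed.
So KosA is not produced.
With repressor VorT bound, *purM* is not transcribed.
So PurM is not produced.
Required activator PurM is absent, so *quvF* is not transcribed.
So QuvF is not produced.
Citrulline is present, so PurV is active.
Indole is absent, so DovV is active.
With repressor DovV bound, *fubV* is not transcribed.
So FubV is not produced.
Ornithine is absent, so IrpE is inactive.
With no repressor bound, *wexP* is transcribed.
So WexP is produced and active.
Autoinducer-2 is present, so HaxL is active.
With repressor HaxL bound, *mibG* is not transcribed.
So MibG is not produced.
Required activator MibG is absent, so *haxV* is not transcribed.

OFF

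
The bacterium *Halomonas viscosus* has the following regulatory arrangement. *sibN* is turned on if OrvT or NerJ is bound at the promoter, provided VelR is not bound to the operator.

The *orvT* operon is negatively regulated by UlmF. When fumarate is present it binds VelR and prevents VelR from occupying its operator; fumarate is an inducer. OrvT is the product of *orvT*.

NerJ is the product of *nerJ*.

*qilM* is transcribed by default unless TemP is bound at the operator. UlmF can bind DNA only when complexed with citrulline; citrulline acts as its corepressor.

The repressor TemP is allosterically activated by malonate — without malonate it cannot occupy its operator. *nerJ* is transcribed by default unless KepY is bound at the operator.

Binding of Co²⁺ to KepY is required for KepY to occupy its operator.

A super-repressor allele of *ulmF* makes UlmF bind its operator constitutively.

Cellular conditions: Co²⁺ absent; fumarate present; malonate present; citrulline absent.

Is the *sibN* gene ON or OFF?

ON

UlmF is constitutively active in this strain.
With repressor UlmF bound, *orvT* is not transcribed.
So OrvT is not produced.
Co²⁺ is absent, so KepY is inactive.
With no repressor bound, *nerJ* is transcribed.
So NerJ is produced and active.
Fumarate is present, so VelR is inactive.
Activator NerJ is present, so *sibN* is transcribed.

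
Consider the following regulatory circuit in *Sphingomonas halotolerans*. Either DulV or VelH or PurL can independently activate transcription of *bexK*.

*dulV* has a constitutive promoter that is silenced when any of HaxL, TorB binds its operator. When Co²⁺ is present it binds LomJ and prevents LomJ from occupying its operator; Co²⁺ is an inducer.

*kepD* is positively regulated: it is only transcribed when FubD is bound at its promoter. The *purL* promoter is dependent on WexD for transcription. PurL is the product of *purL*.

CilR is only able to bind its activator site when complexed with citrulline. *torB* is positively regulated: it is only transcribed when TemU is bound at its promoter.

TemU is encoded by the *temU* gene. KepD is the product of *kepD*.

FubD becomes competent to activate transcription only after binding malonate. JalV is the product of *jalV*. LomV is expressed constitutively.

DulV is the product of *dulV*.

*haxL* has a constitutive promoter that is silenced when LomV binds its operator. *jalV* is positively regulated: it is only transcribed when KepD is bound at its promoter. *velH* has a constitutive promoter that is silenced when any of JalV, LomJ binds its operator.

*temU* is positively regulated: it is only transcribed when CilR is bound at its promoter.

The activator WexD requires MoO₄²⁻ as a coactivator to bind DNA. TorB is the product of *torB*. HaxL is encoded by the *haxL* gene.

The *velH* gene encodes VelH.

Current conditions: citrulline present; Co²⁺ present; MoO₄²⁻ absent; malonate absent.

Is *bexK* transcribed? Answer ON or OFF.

LomV is produced constitutively and is active.
With repressor LomV bound, *haxL* is not transcribed.
So HaxL is not produced.
Citrulline is present, so CilR is active.
No repressor is bound and CilR is active, so *temU* is transcribed.
So TemU is produced and active.
No repressor is bound and TemU is active, so *torB* is transcribed.
So TorB is produced and active.
With repressor TorB bound, *dulV* is not transcribed.
So DulV is not produced.
Malonate is absent, so FubD is inactive.
Required activator FubD is absent, so *kepD* is not transcribed.
So KepD is not produced.
Required activator KepD is absent, so *jalV* is not transcribed.
So JalV is not produced.
Co²⁺ is present, so LomJ is inactive.
With no repressor bound, *velH* is transcribed.
So VelH is produced and active.
MoO₄²⁻ is absent, so WexD is inactive.
Required activator WexD is absent, so *purL* is not transcribed.
So PurL is not produced.
Activator VelH is present, so *bexK* is transcribed.

ON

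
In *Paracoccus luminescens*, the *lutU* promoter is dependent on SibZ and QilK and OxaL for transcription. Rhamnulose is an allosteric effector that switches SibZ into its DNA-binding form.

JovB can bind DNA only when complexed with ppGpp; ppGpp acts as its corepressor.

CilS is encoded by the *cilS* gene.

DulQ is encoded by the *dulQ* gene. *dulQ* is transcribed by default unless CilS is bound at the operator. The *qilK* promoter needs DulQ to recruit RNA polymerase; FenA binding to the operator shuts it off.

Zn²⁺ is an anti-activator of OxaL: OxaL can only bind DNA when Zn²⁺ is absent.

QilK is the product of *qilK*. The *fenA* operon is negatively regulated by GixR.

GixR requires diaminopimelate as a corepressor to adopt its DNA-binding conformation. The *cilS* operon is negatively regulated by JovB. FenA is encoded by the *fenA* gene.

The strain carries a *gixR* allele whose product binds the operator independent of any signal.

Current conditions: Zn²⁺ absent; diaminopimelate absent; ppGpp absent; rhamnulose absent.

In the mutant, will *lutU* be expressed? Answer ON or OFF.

OFF

Rhamnulose is absent, so SibZ is inactive.
GixR is constitutively active in this strain.
With repressor GixR bound, *fenA* is not transcribed.
So FenA is not produced.
ppGpp is absent, so JovB is inactive.
With no repressor bound, *cilS* is transcribed.
So CilS is produced and active.
With repressor CilS bound, *dulQ* is not transcribed.
So DulQ is not produced.
Required activator DulQ is absent, so *qilK* is not transcribed.
So QilK is not produced.
Zn²⁺ is absent, so OxaL is active.
Required activator SibZ is absent, so *lutU* is not transcribed.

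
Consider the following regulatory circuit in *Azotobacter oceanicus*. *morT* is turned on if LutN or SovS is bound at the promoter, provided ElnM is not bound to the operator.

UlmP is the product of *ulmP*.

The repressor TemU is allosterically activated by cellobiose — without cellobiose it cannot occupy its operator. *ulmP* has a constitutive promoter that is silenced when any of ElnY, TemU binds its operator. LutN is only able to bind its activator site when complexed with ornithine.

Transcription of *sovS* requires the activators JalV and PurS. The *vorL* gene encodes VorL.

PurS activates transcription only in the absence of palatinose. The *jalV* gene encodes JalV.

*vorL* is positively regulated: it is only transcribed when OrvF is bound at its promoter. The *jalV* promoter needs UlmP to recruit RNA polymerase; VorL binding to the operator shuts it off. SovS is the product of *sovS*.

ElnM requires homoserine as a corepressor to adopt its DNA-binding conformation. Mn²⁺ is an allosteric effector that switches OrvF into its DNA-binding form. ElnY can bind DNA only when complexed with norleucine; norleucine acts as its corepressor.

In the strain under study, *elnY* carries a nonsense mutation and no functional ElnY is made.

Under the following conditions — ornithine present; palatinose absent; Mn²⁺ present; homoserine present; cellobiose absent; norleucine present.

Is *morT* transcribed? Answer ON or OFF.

Ornithine is present, so LutN is active.
Mn²⁺ is present, so OrvF is active.
No repressor is bound and OrvF is active, so *vorL* is transcribed.
So VorL is produced and active.
ElnY is non-functional in this strain, so it has no effect.
Cellobiose is absent, so TemU is inactive.
With no repressor bound, *ulmP* is transcribed.
So UlmP is produced and active.
With repressor VorL bound, *jalV* is not transcribed.
So JalV is not produced.
Palatinose is absent, so PurS is active.
Required activator JalV is absent, so *sovS* is not transcribed.
So SovS is not produced.
Homoserine is present, so ElnM is active.
With repressor ElnM bound, *morT* is not transcribed.

OFF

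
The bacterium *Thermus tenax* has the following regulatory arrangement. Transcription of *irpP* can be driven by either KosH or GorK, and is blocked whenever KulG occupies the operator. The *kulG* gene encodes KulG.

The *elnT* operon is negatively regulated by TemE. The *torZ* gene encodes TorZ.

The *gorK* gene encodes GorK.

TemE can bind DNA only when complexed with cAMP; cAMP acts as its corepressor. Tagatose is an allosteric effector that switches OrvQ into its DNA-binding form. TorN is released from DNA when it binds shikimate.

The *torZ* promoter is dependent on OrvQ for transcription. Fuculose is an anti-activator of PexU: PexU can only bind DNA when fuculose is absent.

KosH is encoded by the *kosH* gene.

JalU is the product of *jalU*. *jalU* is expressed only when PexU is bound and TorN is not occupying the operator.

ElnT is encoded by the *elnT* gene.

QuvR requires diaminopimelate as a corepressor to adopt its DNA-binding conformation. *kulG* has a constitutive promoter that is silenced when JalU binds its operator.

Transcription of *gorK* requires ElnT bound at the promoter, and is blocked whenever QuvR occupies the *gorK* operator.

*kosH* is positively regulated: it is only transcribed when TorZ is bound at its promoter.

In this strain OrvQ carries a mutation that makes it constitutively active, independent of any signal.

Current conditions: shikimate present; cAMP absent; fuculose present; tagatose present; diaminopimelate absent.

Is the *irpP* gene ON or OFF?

OrvQ is constitutively active in this strain.
No repressor is bound and OrvQ is active, so *torZ* is transcribed.
So TorZ is produced and active.
No repressor is bound and TorZ is active, so *kosH* is transcribed.
So KosH is produced and active.
Diaminopimelate is absent, so QuvR is inactive.
cAMP is absent, so TemE is inactive.
With no repressor bound, *elnT* is transcribed.
So ElnT is produced and active.
No repressor is bound and ElnT is active, so *gorK* is transcribed.
So GorK is produced and active.
Fuculose is present, so PexU is inactive.
Shikimate is present, so TorN is inactive.
Required activator PexU is absent, so *jalU* is not transcribed.
So JalU is not produced.
With no repressor bound, *kulG* is transcribed.
So KulG is produced and active.
With repressor KulG bound, *irpP* is not transcribed.

OFF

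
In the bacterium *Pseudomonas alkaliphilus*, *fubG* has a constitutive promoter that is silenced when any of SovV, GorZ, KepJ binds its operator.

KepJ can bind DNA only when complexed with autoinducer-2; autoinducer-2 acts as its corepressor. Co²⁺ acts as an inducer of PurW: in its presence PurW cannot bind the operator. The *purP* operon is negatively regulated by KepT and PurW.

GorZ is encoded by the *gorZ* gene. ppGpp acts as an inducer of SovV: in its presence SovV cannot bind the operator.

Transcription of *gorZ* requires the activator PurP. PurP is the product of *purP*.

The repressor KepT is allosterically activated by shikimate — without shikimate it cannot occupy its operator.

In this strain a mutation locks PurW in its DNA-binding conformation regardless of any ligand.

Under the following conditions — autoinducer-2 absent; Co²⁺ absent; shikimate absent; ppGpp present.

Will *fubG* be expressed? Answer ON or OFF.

ON

ppGpp is present, so SovV is inactive.
Shikimate is absent, so KepT is inactive.
PurW is constitutively active in this strain.
With repressor PurW bound, *purP* is not transcribed.
So PurP is not produced.
Required activator PurP is absent, so *gorZ* is not transcribed.
So GorZ is not produced.
Autoinducer-2 is absent, so KepJ is inactive.
With no repressor bound, *fubG* is transcribed.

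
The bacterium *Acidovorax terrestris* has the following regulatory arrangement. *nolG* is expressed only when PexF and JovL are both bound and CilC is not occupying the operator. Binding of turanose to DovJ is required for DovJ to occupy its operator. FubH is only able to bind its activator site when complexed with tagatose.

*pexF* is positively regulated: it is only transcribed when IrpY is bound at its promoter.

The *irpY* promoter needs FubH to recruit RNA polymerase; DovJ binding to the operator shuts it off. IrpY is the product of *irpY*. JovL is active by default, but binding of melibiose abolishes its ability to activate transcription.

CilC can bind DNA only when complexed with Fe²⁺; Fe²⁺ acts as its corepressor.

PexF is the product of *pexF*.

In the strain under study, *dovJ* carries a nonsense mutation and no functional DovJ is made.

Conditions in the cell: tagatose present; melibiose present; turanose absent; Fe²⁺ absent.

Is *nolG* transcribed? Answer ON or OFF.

OFF

DovJ is non-functional in this strain, so it has no effect.
Tagatose is present, so FubH is active.
No repressor is bound and FubH is active, so *irpY* is transcribed.
So IrpY is produced and active.
No repressor is bound and IrpY is active, so *pexF* is transcribed.
So PexF is produced and active.
Fe²⁺ is absent, so CilC is inactive.
Melibiose is present, so JovL is inactive.
Required activator JovL is absent, so *nolG* is not transcribed.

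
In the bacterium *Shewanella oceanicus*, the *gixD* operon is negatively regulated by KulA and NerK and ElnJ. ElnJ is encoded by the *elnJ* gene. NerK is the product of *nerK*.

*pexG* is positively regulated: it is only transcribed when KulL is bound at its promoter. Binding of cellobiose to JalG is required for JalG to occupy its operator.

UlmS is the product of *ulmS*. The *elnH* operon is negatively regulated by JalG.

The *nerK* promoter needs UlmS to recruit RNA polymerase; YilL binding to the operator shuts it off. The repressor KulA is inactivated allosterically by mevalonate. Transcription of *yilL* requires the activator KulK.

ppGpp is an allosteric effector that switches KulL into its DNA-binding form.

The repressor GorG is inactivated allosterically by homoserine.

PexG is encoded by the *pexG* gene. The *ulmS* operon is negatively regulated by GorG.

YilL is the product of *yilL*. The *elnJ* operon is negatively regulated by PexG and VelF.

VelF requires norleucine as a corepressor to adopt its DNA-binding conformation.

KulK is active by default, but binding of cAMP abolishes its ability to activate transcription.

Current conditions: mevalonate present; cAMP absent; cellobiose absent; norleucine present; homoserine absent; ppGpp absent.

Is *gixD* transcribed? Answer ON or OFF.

ON

Mevalonate is present, so KulA is inactive.
Homoserine is absent, so GorG is active.
With repressor GorG bound, *ulmS* is not transcribed.
So UlmS is not produced.
cAMP is absent, so KulK is active.
No repressor is bound and KulK is active, so *yilL* is transcribed.
So YilL is produced and active.
With repressor YilL bound, *nerK* is not transcribed.
So NerK is not produced.
ppGpp is absent, so KulL is inactive.
Required activator KulL is absent, so *pexG* is not transcribed.
So PexG is not produced.
Norleucine is present, so VelF is active.
With repressor VelF bound, *elnJ* is not transcribed.
So ElnJ is not produced.
With no repressor bound, *gixD* is transcribed.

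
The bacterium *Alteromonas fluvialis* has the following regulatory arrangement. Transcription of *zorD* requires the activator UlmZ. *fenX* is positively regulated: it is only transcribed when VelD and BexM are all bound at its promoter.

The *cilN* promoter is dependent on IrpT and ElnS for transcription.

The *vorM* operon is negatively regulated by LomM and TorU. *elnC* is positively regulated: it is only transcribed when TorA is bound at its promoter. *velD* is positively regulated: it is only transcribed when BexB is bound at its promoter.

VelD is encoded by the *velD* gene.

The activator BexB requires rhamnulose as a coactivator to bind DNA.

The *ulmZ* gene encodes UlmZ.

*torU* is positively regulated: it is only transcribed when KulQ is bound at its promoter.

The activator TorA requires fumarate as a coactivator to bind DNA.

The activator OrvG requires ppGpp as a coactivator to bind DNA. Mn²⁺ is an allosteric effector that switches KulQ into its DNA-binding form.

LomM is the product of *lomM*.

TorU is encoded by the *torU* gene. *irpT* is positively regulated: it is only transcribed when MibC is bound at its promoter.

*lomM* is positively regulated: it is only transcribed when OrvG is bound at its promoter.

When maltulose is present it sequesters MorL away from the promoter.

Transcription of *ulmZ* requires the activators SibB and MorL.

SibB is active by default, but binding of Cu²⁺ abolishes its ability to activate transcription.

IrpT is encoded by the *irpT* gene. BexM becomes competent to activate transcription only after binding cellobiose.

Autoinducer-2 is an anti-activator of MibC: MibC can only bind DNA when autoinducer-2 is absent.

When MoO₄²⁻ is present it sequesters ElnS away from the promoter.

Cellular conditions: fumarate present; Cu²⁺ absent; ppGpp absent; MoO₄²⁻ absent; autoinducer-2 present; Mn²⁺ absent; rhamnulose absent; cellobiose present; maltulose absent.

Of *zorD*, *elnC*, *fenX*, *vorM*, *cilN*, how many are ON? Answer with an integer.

Cu²⁺ is absent, so SibB is active.
Maltulose is absent, so MorL is active.
No repressor is bound and SibB and MorL are active, so *ulmZ* is transcribed.
So UlmZ is produced and active.
No repressor is bound and UlmZ is active, so *zorD* is transcribed.
→ *zorD* is ON.
Fumarate is present, so TorA is active.
No repressor is bound and TorA is active, so *elnC* is transcribed.
→ *elnC* is ON.
Rhamnulose is absent, so BexB is inactive.
Required activator BexB is absent, so *velD* is not transcribed.
So VelD is not produced.
Cellobiose is present, so BexM is active.
Required activator VelD is absent, so *fenX* is not transcribed.
→ *fenX* is OFF.
ppGpp is absent, so OrvG is inactive.
Required activator OrvG is absent, so *lomM* is not transcribed.
So LomM is not produced.
Mn²⁺ is absent, so KulQ is inactive.
Required activator KulQ is absent, so *torU* is not transcribed.
So TorU is not produced.
With no repressor bound, *vorM* is transcribed.
→ *vorM* is ON.
Autoinducer-2 is present, so MibC is inactive.
Required activator MibC is absent, so *irpT* is not transcribed.
So IrpT is not produced.
MoO₄²⁻ is absent, so ElnS is active.
Required activator IrpT is absent, so *cilN* is not transcribed.
→ *cilN* is OFF.
3 of the 5 genes are transcribed.

3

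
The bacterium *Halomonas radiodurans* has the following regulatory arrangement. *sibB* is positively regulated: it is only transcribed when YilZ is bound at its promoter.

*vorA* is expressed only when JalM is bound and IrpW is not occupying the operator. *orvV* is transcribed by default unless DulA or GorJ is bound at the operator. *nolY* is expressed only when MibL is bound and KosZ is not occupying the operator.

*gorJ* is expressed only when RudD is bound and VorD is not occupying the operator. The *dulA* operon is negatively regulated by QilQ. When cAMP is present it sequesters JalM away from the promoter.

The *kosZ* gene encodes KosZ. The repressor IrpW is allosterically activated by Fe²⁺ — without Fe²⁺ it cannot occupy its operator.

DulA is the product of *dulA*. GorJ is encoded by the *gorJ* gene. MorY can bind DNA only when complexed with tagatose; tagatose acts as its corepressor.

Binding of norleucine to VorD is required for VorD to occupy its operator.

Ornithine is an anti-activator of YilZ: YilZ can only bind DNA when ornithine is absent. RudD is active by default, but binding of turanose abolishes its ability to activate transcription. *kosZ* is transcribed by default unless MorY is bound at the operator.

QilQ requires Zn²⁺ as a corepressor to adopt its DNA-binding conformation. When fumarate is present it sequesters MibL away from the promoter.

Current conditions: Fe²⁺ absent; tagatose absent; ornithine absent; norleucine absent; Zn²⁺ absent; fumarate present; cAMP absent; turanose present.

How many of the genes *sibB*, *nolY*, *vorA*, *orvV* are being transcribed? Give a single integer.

2

Ornithine is absent, so YilZ is active.
No repressor is bound and YilZ is active, so *sibB* is transcribed.
→ *sibB* is ON.
Tagatose is absent, so MorY is inactive.
With no repressor bound, *kosZ* is transcribed.
So KosZ is produced and active.
Fumarate is present, so MibL is inactive.
With repressor KosZ bound, *nolY* is not transcribed.
→ *nolY* is OFF.
cAMP is absent, so JalM is active.
Fe²⁺ is absent, so IrpW is inactive.
No repressor is bound and JalM is active, so *vorA* is transcribed.
→ *vorA* is ON.
Zn²⁺ is absent, so QilQ is inactive.
With no repressor bound, *dulA* is transcribed.
So DulA is produced and active.
Turanose is present, so RudD is inactive.
Norleucine is absent, so VorD is inactive.
Required activator RudD is absent, so *gorJ* is not transcribed.
So GorJ is not produced.
With repressor DulA bound, *orvV* is not transcribed.
→ *orvV* is OFF.
2 of the 4 genes are transcribed.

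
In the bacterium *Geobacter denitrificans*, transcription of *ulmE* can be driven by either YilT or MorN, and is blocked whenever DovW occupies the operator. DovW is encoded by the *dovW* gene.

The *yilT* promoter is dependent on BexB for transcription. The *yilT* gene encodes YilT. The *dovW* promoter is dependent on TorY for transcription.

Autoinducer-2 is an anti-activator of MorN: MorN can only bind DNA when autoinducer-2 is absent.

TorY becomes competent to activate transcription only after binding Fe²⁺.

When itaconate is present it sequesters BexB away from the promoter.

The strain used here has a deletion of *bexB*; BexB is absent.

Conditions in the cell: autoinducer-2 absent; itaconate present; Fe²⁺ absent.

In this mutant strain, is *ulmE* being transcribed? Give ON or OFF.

BexB is non-functional in this strain, so it has no effect.
Required activator BexB is absent, so *yilT* is not transcribed.
So YilT is not produced.
Fe²⁺ is absent, so TorY is inactive.
Required activator TorY is absent, so *dovW* is not transcribed.
So DovW is not produced.
Autoinducer-2 is absent, so MorN is active.
Activator MorN is present, so *ulmE* is transcribed.

ON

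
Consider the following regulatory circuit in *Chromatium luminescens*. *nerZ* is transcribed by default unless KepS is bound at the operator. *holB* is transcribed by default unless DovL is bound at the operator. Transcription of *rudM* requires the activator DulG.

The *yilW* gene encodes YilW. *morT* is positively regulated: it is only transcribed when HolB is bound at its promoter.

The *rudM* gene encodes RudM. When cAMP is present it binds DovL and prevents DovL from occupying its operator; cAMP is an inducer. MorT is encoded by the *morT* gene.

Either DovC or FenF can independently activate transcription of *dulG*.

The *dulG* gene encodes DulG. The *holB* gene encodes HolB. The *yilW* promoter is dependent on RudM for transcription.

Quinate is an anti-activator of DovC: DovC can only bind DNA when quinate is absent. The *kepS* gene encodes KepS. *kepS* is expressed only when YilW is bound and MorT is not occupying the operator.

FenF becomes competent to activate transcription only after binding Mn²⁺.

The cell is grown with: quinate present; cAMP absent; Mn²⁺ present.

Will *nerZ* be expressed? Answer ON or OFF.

OFF

Quinate is present, so DovC is inactive.
Mn²⁺ is present, so FenF is active.
Activator FenF is present, so *dulG* is transcribed.
So DulG is produced and active.
No repressor is bound and DulG is active, so *rudM* is transcribed.
So RudM is produced and active.
No repressor is bound and RudM is active, so *yilW* is transcribed.
So YilW is produced and active.
cAMP is absent, so DovL is active.
With repressor DovL bound, *holB* is not transcribed.
So HolB is not produced.
Required activator HolB is absent, so *morT* is not transcribed.
So MorT is not produced.
No repressor is bound and YilW is active, so *kepS* is transcribed.
So KepS is produced and active.
With repressor KepS bound, *nerZ* is not transcribed.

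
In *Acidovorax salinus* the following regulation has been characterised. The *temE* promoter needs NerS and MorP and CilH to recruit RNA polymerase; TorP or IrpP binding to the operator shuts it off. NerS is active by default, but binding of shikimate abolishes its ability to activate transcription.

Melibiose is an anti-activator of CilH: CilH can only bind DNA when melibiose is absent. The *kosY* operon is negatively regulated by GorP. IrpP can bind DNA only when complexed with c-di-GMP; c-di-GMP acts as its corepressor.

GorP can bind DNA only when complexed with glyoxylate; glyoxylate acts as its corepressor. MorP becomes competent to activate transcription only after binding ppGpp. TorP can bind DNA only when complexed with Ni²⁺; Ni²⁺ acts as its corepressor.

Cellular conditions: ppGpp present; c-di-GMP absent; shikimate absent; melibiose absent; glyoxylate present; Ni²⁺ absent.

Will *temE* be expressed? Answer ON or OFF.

Shikimate is absent, so NerS is active.
ppGpp is present, so MorP is active.
Ni²⁺ is absent, so TorP is inactive.
Melibiose is absent, so CilH is active.
c-di-GMP is absent, so IrpP is inactive.
No repressor is bound and NerS and MorP and CilH are active, so *temE* is transcribed.

ON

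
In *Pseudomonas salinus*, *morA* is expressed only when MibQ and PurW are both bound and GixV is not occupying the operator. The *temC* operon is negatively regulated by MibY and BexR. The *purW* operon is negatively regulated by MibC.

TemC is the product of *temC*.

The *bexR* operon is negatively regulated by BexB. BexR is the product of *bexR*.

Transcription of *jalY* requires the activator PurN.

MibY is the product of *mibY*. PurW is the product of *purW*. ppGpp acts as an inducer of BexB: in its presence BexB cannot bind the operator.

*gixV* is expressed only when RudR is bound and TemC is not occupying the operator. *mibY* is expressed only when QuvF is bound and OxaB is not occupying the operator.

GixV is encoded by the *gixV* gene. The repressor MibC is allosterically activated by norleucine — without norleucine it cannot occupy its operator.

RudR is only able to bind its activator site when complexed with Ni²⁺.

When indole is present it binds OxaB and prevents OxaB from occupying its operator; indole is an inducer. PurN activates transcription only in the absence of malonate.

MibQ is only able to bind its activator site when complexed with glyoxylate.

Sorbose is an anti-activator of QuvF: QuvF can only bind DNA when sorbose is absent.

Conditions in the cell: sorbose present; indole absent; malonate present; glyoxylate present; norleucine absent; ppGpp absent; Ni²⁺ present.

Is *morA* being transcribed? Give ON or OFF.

Glyoxylate is present, so MibQ is active.
Norleucine is absent, so MibC is inactive.
With no repressor bound, *purW* is transcribed.
So PurW is produced and active.
Sorbose is present, so QuvF is inactive.
Indole is absent, so OxaB is active.
With repressor OxaB bound, *mibY* is not transcribed.
So MibY is not produced.
ppGpp is absent, so BexB is active.
With repressor BexB bound, *bexR* is not transcribed.
So BexR is not produced.
With no repressor bound, *temC* is transcribed.
So TemC is produced and active.
Ni²⁺ is present, so RudR is active.
With repressor TemC bound, *gixV* is not transcribed.
So GixV is not produced.
No repressor is bound and MibQ and PurW are active, so *morA* is transcribed.

ON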